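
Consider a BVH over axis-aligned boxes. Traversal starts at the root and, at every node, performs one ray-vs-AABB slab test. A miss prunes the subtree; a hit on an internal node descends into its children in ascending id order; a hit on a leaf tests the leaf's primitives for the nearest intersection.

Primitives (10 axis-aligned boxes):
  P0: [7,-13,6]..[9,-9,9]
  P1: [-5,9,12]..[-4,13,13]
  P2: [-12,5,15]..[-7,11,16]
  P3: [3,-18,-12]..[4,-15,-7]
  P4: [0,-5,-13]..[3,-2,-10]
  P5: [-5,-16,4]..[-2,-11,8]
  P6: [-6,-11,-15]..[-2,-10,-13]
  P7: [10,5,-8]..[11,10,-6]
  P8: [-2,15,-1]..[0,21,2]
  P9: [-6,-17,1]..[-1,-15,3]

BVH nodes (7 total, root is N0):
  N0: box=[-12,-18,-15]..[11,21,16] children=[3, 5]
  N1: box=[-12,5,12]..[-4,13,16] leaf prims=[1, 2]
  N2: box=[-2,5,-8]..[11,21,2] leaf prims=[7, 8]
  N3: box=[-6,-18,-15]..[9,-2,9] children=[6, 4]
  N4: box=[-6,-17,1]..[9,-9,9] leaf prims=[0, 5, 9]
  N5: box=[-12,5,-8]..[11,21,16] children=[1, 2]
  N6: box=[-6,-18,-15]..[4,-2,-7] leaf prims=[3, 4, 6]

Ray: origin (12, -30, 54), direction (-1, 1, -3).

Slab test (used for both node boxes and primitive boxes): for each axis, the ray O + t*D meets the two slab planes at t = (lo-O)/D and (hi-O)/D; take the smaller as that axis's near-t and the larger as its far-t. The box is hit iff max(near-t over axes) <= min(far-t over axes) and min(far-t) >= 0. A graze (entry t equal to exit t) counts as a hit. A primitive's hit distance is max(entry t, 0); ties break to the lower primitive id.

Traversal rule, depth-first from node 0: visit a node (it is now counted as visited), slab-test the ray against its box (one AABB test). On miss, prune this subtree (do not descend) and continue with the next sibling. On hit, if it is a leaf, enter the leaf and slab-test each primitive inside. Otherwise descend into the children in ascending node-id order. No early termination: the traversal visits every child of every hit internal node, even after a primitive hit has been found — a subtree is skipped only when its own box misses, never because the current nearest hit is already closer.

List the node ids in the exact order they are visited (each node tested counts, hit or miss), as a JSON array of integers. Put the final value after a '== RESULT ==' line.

Traverse from the root:
N0 x:[1,24] y:[12,51] z:[38/3,23] -> hit [38/3,23], descend [3, 5]
  N3 x:[3,18] y:[12,28] z:[15,23] -> hit [15,18], descend [4, 6]
    N4 x:[3,18] y:[13,21] z:[15,53/3] -> hit [15,53/3] leaf, test {P0(miss), P5@t=46/3, P9(miss)}
    N6 x:[8,18] y:[12,28] z:[61/3,23] -> miss, prune
  N5 x:[1,24] y:[35,51] z:[38/3,62/3] -> miss, prune

5 AABB tests over nodes [0, 3, 4, 6, 5]; 1 leaf entered; closest P5.

== RESULT ==
[0, 3, 4, 6, 5]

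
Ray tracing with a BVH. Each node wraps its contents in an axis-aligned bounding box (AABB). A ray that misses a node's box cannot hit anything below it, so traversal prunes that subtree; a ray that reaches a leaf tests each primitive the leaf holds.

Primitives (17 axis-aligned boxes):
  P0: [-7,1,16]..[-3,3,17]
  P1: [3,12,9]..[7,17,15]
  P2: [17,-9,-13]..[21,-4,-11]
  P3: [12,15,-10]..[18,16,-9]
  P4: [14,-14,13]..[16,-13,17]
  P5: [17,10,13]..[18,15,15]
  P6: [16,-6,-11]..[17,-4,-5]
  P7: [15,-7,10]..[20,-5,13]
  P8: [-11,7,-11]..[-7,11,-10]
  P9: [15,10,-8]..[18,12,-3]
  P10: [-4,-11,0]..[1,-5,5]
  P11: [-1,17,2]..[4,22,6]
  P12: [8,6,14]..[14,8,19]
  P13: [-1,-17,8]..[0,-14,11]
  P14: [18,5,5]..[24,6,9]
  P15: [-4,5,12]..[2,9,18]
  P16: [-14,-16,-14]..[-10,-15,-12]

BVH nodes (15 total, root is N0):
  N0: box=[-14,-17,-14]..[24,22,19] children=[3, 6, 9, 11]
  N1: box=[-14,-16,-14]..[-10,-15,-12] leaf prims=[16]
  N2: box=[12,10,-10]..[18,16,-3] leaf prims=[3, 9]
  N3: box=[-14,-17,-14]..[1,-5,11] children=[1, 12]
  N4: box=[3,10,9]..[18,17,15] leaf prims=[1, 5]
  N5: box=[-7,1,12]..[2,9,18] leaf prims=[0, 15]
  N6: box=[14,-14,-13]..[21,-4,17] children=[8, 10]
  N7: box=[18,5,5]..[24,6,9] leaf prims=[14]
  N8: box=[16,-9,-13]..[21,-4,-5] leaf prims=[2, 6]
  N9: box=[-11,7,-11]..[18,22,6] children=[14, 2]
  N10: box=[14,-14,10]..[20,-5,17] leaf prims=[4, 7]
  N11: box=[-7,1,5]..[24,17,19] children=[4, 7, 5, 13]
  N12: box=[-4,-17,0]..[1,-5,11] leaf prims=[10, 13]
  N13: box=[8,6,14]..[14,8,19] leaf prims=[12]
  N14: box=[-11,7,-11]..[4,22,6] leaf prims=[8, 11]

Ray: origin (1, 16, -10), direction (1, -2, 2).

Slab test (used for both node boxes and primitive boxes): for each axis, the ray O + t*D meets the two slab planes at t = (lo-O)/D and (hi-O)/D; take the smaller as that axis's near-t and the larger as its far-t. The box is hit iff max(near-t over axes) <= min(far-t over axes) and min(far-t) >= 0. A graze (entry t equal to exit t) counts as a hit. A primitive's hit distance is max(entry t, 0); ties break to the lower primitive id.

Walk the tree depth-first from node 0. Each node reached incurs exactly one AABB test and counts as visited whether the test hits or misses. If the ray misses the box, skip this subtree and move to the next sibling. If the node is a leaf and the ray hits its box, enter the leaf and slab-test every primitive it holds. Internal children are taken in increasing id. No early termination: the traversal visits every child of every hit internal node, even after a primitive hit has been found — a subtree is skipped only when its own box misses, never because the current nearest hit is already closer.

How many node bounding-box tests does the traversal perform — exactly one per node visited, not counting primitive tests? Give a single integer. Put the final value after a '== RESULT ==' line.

Traverse from the root:
N0 x:[-15,23] y:[-3,33/2] z:[-2,29/2] -> hit [-2,29/2], descend [3, 6, 9, 11]
  N3 x:[-15,0] y:[21/2,33/2] z:[-2,21/2] -> miss, prune
  N6 x:[13,20] y:[10,15] z:[-3/2,27/2] -> hit [13,27/2], descend [8, 10]
    N8 x:[15,20] y:[10,25/2] z:[-3/2,5/2] -> miss, prune
    N10 x:[13,19] y:[21/2,15] z:[10,27/2] -> hit [13,27/2] leaf, test {P4(miss), P7(miss)}
  N9 x:[-12,17] y:[-3,9/2] z:[-1/2,8] -> hit [-1/2,9/2], descend [2, 14]
    N2 x:[11,17] y:[0,3] z:[0,7/2] -> miss, prune
    N14 x:[-12,3] y:[-3,9/2] z:[-1/2,8] -> hit [-1/2,3] leaf, test {P8(miss), P11(miss)}
  N11 x:[-8,23] y:[-1/2,15/2] z:[15/2,29/2] -> hit [15/2,15/2], descend [4, 5, 7, 13]
    N4 x:[2,17] y:[-1/2,3] z:[19/2,25/2] -> miss, prune
    N5 x:[-8,1] y:[7/2,15/2] z:[11,14] -> miss, prune
    N7 x:[17,23] y:[5,11/2] z:[15/2,19/2] -> miss, prune
    N13 x:[7,13] y:[4,5] z:[12,29/2] -> miss, prune

Summary -> nodes [0, 3, 6, 8, 10, 9, 2, 14, 11, 4, 5, 7, 13]; box-tests=13; leaf-entries=2; first=miss

== RESULT ==
13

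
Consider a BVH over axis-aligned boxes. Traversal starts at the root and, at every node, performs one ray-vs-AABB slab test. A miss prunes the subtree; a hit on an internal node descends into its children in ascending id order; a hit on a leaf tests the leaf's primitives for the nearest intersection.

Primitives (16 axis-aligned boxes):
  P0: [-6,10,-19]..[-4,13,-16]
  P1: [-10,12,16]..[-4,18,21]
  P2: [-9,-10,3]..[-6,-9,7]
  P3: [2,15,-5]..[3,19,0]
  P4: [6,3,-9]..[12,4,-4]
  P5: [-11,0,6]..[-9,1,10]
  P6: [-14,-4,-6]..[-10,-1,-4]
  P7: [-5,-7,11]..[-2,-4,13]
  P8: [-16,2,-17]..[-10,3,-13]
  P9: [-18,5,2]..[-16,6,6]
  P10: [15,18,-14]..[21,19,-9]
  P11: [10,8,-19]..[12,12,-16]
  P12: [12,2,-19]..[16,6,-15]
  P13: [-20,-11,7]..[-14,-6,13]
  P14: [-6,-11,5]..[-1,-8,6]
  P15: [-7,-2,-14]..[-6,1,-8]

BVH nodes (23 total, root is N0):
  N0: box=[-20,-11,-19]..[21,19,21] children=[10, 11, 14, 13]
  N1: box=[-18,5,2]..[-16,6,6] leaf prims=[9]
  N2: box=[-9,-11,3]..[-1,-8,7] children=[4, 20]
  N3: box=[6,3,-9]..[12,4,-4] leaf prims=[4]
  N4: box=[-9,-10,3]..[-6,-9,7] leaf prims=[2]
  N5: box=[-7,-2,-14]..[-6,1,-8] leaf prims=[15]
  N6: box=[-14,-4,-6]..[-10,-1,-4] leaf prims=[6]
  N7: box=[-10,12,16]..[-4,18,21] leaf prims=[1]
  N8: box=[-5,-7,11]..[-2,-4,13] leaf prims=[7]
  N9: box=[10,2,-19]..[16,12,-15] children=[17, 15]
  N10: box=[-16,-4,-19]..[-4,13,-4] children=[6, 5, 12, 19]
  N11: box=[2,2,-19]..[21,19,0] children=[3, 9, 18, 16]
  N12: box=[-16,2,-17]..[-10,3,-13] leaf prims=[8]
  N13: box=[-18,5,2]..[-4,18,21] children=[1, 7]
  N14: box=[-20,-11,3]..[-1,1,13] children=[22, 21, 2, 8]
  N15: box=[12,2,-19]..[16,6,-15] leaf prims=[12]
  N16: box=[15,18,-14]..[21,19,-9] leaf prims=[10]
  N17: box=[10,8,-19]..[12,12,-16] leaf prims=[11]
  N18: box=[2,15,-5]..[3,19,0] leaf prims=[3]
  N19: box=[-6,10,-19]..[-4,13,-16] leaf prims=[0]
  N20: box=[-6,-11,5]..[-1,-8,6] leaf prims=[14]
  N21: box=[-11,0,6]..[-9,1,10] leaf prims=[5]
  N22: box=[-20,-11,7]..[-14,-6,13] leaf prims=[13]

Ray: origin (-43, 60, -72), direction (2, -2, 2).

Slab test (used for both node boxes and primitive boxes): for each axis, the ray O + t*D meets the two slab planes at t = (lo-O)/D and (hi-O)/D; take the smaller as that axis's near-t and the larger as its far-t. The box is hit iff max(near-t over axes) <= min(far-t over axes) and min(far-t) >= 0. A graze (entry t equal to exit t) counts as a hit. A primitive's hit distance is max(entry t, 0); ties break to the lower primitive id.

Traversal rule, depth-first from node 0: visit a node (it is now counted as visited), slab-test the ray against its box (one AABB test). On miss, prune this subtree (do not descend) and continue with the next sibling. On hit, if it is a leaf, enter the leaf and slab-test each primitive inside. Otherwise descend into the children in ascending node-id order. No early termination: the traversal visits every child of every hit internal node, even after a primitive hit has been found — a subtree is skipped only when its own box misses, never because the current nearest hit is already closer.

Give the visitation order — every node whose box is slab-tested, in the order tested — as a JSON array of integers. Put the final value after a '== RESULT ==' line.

Walk:
N0 x:[23/2,32] y:[41/2,71/2] z:[53/2,93/2] -> hit [53/2,32], descend [10, 11, 13, 14]
  N10 x:[27/2,39/2] y:[47/2,32] z:[53/2,34] -> miss, prune
  N11 x:[45/2,32] y:[41/2,29] z:[53/2,36] -> hit [53/2,29], descend [3, 9, 16, 18]
    N3 x:[49/2,55/2] y:[28,57/2] z:[63/2,34] -> miss, prune
    N9 x:[53/2,59/2] y:[24,29] z:[53/2,57/2] -> hit [53/2,57/2], descend [15, 17]
      N15 x:[55/2,59/2] y:[27,29] z:[53/2,57/2] -> hit [55/2,57/2] leaf, test {P12@t=55/2}
      N17 x:[53/2,55/2] y:[24,26] z:[53/2,28] -> miss, prune
    N16 x:[29,32] y:[41/2,21] z:[29,63/2] -> miss, prune
    N18 x:[45/2,23] y:[41/2,45/2] z:[67/2,36] -> miss, prune
  N13 x:[25/2,39/2] y:[21,55/2] z:[37,93/2] -> miss, prune
  N14 x:[23/2,21] y:[59/2,71/2] z:[75/2,85/2] -> miss, prune

Summary -> nodes [0, 10, 11, 3, 9, 15, 17, 16, 18, 13, 14]; box-tests=11; leaf-entries=1; first=P12

== RESULT ==
[0, 10, 11, 3, 9, 15, 17, 16, 18, 13, 14]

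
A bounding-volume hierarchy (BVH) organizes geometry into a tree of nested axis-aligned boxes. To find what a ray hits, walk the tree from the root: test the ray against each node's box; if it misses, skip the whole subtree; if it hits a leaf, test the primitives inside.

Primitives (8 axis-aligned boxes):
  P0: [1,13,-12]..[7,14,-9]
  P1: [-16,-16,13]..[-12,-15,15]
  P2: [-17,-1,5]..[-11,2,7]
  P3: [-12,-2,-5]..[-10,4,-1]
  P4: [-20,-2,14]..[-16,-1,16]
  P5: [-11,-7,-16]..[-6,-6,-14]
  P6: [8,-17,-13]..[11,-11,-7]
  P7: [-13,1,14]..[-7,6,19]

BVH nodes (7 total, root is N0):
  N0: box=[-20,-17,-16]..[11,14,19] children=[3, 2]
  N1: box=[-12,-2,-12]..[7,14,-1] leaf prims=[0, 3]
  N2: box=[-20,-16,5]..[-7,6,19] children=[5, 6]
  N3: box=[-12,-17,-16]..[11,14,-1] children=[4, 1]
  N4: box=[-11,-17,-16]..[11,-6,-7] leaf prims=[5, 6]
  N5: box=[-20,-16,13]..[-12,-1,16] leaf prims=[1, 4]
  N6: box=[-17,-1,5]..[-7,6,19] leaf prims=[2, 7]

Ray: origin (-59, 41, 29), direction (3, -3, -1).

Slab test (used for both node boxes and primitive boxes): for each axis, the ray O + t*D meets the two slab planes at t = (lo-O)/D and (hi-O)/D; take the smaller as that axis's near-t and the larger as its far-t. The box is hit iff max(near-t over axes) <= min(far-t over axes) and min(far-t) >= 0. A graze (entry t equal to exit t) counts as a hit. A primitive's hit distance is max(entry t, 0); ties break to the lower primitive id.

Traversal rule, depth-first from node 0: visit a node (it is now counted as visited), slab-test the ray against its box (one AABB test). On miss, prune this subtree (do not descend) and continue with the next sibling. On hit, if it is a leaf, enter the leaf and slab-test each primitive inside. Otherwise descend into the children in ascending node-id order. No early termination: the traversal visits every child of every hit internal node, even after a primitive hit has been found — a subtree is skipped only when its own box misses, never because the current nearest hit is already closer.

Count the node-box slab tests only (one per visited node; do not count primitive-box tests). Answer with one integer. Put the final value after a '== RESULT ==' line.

Walk:
N0 x:[13,70/3] y:[9,58/3] z:[10,45] -> hit [13,58/3], descend [2, 3]
  N2 x:[13,52/3] y:[35/3,19] z:[10,24] -> hit [13,52/3], descend [5, 6]
    N5 x:[13,47/3] y:[14,19] z:[13,16] -> hit [14,47/3] leaf, test {P1(miss), P4@t=14}
    N6 x:[14,52/3] y:[35/3,14] z:[10,24] -> hit [14,14] leaf, test {P2(miss), P7(miss)}
  N3 x:[47/3,70/3] y:[9,58/3] z:[30,45] -> miss, prune

5 AABB tests over nodes [0, 2, 5, 6, 3]; 2 leaves entered; closest P4.

== RESULT ==
5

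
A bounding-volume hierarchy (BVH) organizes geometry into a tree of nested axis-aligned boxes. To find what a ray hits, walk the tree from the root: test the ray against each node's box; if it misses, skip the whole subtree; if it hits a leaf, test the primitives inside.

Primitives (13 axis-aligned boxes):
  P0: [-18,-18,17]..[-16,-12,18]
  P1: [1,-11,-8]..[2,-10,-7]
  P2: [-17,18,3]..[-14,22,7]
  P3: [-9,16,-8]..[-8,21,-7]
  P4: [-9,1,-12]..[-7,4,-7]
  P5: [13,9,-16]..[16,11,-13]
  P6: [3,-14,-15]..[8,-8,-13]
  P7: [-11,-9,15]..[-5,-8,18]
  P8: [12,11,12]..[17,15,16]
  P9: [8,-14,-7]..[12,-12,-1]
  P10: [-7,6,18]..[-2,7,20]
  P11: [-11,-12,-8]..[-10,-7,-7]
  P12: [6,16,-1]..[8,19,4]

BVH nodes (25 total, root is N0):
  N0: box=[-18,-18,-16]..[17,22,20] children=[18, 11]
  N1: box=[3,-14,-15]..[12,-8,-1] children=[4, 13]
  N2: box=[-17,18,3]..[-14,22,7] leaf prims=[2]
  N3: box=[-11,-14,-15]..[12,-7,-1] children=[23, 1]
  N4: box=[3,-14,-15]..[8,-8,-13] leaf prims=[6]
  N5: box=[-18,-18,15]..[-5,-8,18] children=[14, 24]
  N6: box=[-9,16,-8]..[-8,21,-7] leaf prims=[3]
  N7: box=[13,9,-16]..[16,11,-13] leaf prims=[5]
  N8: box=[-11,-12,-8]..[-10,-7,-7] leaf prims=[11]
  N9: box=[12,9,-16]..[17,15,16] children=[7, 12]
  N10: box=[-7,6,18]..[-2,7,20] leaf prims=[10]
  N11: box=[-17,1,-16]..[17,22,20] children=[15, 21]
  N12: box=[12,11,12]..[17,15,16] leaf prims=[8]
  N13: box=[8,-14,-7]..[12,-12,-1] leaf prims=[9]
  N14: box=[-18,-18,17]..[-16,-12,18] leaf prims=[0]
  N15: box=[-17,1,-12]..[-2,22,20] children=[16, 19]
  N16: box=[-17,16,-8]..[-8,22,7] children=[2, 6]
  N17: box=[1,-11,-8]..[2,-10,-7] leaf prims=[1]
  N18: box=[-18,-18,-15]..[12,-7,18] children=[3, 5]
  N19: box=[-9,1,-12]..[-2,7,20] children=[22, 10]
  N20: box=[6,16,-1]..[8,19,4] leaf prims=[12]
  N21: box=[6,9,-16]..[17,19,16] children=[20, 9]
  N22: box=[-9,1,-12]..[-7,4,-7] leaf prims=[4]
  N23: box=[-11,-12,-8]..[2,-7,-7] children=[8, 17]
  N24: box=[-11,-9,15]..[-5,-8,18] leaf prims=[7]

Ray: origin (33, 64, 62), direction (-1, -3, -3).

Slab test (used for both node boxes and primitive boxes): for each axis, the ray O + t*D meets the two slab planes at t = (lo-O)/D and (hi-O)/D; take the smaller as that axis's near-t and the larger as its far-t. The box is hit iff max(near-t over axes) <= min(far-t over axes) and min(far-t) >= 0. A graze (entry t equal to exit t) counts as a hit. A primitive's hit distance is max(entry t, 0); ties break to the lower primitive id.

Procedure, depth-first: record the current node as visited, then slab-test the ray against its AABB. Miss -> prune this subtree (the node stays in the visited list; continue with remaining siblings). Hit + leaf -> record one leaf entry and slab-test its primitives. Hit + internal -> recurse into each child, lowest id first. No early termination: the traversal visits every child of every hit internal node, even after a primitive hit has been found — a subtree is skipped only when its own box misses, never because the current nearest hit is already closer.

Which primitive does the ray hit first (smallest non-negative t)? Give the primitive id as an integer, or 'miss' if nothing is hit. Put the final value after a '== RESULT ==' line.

Walk:
N0 x:[16,51] y:[14,82/3] z:[14,26] -> hit [16,26], descend [11, 18]
  N11 x:[16,50] y:[14,21] z:[14,26] -> hit [16,21], descend [15, 21]
    N15 x:[35,50] y:[14,21] z:[14,74/3] -> miss, prune
    N21 x:[16,27] y:[15,55/3] z:[46/3,26] -> hit [16,55/3], descend [9, 20]
      N9 x:[16,21] y:[49/3,55/3] z:[46/3,26] -> hit [49/3,55/3], descend [7, 12]
        N7 x:[17,20] y:[53/3,55/3] z:[25,26] -> miss, prune
        N12 x:[16,21] y:[49/3,53/3] z:[46/3,50/3] -> hit [49/3,50/3] leaf, test {P8@t=49/3}
      N20 x:[25,27] y:[15,16] z:[58/3,21] -> miss, prune
  N18 x:[21,51] y:[71/3,82/3] z:[44/3,77/3] -> hit [71/3,77/3], descend [3, 5]
    N3 x:[21,44] y:[71/3,26] z:[21,77/3] -> hit [71/3,77/3], descend [1, 23]
      N1 x:[21,30] y:[24,26] z:[21,77/3] -> hit [24,77/3], descend [4, 13]
        N4 x:[25,30] y:[24,26] z:[25,77/3] -> hit [25,77/3] leaf, test {P6@t=25}
        N13 x:[21,25] y:[76/3,26] z:[21,23] -> miss, prune
      N23 x:[31,44] y:[71/3,76/3] z:[23,70/3] -> miss, prune
    N5 x:[38,51] y:[24,82/3] z:[44/3,47/3] -> miss, prune

15 AABB tests over nodes [0, 11, 15, 21, 9, 7, 12, 20, 18, 3, 1, 4, 13, 23, 5]; 2 leaves entered; closest P8.

== RESULT ==
8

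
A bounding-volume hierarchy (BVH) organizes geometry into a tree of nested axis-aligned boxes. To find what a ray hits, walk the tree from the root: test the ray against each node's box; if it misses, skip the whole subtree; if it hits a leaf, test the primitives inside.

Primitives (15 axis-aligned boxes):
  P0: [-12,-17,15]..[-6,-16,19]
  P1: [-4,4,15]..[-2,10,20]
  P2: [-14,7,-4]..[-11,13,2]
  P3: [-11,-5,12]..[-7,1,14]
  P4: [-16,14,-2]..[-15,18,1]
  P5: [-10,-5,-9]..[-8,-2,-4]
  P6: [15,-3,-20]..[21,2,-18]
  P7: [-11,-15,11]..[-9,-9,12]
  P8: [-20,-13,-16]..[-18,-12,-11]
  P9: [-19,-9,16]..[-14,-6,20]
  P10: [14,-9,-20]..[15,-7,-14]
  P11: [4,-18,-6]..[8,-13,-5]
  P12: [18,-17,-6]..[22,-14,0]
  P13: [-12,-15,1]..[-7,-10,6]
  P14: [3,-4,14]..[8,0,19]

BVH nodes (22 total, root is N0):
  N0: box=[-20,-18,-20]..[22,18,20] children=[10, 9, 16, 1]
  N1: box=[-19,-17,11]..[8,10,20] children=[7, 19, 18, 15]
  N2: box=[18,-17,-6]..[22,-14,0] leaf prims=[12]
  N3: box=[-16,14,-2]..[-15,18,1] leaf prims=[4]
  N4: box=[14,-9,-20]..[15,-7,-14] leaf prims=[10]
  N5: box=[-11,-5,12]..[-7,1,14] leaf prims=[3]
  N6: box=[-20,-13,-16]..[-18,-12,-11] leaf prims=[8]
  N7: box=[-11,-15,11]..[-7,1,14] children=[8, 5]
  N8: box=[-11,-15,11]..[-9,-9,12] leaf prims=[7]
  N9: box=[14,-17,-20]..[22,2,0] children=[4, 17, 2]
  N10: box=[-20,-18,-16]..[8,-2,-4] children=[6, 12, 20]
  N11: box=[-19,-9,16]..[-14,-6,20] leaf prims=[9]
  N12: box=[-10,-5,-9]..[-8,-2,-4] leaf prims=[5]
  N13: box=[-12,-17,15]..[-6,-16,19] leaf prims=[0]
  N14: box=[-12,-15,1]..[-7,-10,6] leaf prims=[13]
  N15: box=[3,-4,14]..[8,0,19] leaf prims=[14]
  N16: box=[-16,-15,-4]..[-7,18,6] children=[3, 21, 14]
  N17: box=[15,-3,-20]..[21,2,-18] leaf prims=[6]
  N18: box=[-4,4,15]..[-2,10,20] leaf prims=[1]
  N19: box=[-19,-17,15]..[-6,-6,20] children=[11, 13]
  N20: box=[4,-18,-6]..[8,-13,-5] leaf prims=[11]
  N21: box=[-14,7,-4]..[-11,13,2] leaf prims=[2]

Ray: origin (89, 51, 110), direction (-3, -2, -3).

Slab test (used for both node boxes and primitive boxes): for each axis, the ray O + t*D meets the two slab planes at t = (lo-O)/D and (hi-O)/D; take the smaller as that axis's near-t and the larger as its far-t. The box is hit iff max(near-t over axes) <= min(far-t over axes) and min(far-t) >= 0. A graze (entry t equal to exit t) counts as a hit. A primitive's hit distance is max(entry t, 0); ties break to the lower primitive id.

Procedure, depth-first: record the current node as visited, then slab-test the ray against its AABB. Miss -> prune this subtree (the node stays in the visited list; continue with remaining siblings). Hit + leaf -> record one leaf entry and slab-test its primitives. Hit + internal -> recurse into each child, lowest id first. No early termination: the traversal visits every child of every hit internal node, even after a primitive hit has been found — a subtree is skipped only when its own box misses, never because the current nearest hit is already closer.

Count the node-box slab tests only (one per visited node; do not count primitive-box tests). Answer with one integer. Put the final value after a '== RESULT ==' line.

Traverse from the root:
N0 x:[67/3,109/3] y:[33/2,69/2] z:[30,130/3] -> hit [30,69/2], descend [1, 9, 10, 16]
  N1 x:[27,36] y:[41/2,34] z:[30,33] -> hit [30,33], descend [7, 15, 18, 19]
    N7 x:[32,100/3] y:[25,33] z:[32,33] -> hit [32,33], descend [5, 8]
      N5 x:[32,100/3] y:[25,28] z:[32,98/3] -> miss, prune
      N8 x:[98/3,100/3] y:[30,33] z:[98/3,33] -> hit [98/3,33] leaf, test {P7@t=98/3}
    N15 x:[27,86/3] y:[51/2,55/2] z:[91/3,32] -> miss, prune
    N18 x:[91/3,31] y:[41/2,47/2] z:[30,95/3] -> miss, prune
    N19 x:[95/3,36] y:[57/2,34] z:[30,95/3] -> hit [95/3,95/3], descend [11, 13]
      N11 x:[103/3,36] y:[57/2,30] z:[30,94/3] -> miss, prune
      N13 x:[95/3,101/3] y:[67/2,34] z:[91/3,95/3] -> miss, prune
  N9 x:[67/3,25] y:[49/2,34] z:[110/3,130/3] -> miss, prune
  N10 x:[27,109/3] y:[53/2,69/2] z:[38,42] -> miss, prune
  N16 x:[32,35] y:[33/2,33] z:[104/3,38] -> miss, prune

13 AABB tests over nodes [0, 1, 7, 5, 8, 15, 18, 19, 11, 13, 9, 10, 16]; 1 leaf entered; closest P7.

== RESULT ==
13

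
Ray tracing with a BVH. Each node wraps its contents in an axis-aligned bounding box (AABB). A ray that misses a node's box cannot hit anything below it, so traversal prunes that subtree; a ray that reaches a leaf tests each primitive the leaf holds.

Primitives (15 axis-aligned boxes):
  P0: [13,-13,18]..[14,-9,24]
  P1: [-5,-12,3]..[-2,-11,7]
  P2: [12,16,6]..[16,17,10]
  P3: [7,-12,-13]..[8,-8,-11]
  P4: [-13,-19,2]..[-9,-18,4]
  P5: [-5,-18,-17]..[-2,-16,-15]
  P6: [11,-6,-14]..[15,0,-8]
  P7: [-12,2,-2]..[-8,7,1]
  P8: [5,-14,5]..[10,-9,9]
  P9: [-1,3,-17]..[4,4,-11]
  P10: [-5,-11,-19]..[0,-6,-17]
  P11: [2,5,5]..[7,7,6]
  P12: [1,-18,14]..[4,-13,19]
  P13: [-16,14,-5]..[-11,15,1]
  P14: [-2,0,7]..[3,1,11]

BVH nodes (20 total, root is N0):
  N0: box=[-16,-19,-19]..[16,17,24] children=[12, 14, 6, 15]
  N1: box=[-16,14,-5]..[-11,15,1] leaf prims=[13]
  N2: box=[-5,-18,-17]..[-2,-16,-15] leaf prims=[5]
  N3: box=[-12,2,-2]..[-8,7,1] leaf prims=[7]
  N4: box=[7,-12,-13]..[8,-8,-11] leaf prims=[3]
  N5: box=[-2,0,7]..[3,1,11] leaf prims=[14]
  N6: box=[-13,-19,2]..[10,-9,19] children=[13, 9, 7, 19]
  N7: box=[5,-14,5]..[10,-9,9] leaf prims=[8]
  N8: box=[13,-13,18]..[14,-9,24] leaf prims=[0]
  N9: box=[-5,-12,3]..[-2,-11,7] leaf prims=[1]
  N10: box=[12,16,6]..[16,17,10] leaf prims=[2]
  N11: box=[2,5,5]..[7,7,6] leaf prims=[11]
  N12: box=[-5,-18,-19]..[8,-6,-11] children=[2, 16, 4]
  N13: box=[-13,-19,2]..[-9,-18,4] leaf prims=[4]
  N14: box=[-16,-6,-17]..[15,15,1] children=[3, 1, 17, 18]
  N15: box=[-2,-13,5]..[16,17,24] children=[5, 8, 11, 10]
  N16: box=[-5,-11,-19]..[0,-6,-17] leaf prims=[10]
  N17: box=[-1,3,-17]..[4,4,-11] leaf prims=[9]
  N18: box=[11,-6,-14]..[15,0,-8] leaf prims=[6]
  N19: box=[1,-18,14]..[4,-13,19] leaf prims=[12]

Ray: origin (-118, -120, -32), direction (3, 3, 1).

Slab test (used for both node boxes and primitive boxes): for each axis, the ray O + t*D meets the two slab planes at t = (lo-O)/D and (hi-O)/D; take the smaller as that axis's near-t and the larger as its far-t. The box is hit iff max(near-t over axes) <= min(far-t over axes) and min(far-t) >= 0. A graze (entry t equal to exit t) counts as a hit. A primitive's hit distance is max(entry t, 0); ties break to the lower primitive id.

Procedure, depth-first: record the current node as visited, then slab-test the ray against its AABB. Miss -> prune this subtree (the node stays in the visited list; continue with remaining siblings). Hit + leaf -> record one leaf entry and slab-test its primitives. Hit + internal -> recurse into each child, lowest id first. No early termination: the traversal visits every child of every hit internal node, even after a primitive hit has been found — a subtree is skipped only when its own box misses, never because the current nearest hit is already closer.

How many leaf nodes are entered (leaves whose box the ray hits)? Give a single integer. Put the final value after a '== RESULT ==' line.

Traverse from the root:
N0 x:[34,134/3] y:[101/3,137/3] z:[13,56] -> hit [34,134/3], descend [6, 12, 14, 15]
  N6 x:[35,128/3] y:[101/3,37] z:[34,51] -> hit [35,37], descend [7, 9, 13, 19]
    N7 x:[41,128/3] y:[106/3,37] z:[37,41] -> miss, prune
    N9 x:[113/3,116/3] y:[36,109/3] z:[35,39] -> miss, prune
    N13 x:[35,109/3] y:[101/3,34] z:[34,36] -> miss, prune
    N19 x:[119/3,122/3] y:[34,107/3] z:[46,51] -> miss, prune
  N12 x:[113/3,42] y:[34,38] z:[13,21] -> miss, prune
  N14 x:[34,133/3] y:[38,45] z:[15,33] -> miss, prune
  N15 x:[116/3,134/3] y:[107/3,137/3] z:[37,56] -> hit [116/3,134/3], descend [5, 8, 10, 11]
    N5 x:[116/3,121/3] y:[40,121/3] z:[39,43] -> hit [40,121/3] leaf, test {P14@t=40}
    N8 x:[131/3,44] y:[107/3,37] z:[50,56] -> miss, prune
    N10 x:[130/3,134/3] y:[136/3,137/3] z:[38,42] -> miss, prune
    N11 x:[40,125/3] y:[125/3,127/3] z:[37,38] -> miss, prune

Summary -> nodes [0, 6, 7, 9, 13, 19, 12, 14, 15, 5, 8, 10, 11]; box-tests=13; leaf-entries=1; first=P14

== RESULT ==
1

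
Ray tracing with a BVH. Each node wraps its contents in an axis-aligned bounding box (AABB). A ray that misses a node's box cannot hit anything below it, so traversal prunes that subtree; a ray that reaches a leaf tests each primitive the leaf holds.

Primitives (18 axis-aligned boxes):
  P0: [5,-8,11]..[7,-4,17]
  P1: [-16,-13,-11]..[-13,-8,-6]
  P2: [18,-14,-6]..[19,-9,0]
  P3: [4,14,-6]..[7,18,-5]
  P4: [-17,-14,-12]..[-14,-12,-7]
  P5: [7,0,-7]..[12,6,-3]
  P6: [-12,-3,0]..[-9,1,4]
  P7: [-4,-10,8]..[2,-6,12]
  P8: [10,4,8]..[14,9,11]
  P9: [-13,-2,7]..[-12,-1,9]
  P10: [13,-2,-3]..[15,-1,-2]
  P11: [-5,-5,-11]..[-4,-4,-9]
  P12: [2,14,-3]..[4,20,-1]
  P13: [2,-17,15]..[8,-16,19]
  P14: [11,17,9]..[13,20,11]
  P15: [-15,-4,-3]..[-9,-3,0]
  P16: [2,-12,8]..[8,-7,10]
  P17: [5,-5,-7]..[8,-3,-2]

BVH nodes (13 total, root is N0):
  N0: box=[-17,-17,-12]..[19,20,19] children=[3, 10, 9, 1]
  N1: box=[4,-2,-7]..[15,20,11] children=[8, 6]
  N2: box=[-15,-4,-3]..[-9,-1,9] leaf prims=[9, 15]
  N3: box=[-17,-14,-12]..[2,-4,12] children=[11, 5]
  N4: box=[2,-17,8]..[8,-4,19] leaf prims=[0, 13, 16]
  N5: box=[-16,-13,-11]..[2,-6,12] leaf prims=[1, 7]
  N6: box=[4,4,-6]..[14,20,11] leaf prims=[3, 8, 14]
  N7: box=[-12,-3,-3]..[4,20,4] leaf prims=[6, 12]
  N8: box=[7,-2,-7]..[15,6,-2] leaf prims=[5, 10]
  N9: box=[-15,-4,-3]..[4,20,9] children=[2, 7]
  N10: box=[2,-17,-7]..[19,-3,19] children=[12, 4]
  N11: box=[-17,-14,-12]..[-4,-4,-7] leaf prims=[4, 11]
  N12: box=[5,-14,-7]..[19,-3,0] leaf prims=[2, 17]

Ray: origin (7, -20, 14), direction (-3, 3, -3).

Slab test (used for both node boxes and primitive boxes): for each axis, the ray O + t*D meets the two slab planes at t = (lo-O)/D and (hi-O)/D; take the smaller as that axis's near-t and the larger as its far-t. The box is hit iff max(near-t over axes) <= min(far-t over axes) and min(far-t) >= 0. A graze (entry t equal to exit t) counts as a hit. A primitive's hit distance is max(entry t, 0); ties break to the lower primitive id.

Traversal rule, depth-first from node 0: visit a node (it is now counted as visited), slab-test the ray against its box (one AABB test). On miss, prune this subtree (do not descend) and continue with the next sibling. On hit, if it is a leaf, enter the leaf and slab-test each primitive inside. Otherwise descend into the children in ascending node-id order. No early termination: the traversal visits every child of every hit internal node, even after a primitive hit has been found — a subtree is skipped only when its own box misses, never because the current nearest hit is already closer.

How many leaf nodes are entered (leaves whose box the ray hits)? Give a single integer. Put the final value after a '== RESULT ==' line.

Trace the traversal:
N0 x:[-4,8] y:[1,40/3] z:[-5/3,26/3] -> hit [1,8], descend [1, 3, 9, 10]
  N1 x:[-8/3,1] y:[6,40/3] z:[1,7] -> miss, prune
  N3 x:[5/3,8] y:[2,16/3] z:[2/3,26/3] -> hit [2,16/3], descend [5, 11]
    N5 x:[5/3,23/3] y:[7/3,14/3] z:[2/3,25/3] -> hit [7/3,14/3] leaf, test {P1(miss), P7(miss)}
    N11 x:[11/3,8] y:[2,16/3] z:[7,26/3] -> miss, prune
  N9 x:[1,22/3] y:[16/3,40/3] z:[5/3,17/3] -> hit [16/3,17/3], descend [2, 7]
    N2 x:[16/3,22/3] y:[16/3,19/3] z:[5/3,17/3] -> hit [16/3,17/3] leaf, test {P9(miss), P15@t=16/3}
    N7 x:[1,19/3] y:[17/3,40/3] z:[10/3,17/3] -> hit [17/3,17/3] leaf, test {P6(miss), P12(miss)}
  N10 x:[-4,5/3] y:[1,17/3] z:[-5/3,7] -> hit [1,5/3], descend [4, 12]
    N4 x:[-1/3,5/3] y:[1,16/3] z:[-5/3,2] -> hit [1,5/3] leaf, test {P0(miss), P13(miss), P16(miss)}
    N12 x:[-4,2/3] y:[2,17/3] z:[14/3,7] -> miss, prune

11 AABB tests over nodes [0, 1, 3, 5, 11, 9, 2, 7, 10, 4, 12]; 4 leaves entered; closest P15.

== RESULT ==
4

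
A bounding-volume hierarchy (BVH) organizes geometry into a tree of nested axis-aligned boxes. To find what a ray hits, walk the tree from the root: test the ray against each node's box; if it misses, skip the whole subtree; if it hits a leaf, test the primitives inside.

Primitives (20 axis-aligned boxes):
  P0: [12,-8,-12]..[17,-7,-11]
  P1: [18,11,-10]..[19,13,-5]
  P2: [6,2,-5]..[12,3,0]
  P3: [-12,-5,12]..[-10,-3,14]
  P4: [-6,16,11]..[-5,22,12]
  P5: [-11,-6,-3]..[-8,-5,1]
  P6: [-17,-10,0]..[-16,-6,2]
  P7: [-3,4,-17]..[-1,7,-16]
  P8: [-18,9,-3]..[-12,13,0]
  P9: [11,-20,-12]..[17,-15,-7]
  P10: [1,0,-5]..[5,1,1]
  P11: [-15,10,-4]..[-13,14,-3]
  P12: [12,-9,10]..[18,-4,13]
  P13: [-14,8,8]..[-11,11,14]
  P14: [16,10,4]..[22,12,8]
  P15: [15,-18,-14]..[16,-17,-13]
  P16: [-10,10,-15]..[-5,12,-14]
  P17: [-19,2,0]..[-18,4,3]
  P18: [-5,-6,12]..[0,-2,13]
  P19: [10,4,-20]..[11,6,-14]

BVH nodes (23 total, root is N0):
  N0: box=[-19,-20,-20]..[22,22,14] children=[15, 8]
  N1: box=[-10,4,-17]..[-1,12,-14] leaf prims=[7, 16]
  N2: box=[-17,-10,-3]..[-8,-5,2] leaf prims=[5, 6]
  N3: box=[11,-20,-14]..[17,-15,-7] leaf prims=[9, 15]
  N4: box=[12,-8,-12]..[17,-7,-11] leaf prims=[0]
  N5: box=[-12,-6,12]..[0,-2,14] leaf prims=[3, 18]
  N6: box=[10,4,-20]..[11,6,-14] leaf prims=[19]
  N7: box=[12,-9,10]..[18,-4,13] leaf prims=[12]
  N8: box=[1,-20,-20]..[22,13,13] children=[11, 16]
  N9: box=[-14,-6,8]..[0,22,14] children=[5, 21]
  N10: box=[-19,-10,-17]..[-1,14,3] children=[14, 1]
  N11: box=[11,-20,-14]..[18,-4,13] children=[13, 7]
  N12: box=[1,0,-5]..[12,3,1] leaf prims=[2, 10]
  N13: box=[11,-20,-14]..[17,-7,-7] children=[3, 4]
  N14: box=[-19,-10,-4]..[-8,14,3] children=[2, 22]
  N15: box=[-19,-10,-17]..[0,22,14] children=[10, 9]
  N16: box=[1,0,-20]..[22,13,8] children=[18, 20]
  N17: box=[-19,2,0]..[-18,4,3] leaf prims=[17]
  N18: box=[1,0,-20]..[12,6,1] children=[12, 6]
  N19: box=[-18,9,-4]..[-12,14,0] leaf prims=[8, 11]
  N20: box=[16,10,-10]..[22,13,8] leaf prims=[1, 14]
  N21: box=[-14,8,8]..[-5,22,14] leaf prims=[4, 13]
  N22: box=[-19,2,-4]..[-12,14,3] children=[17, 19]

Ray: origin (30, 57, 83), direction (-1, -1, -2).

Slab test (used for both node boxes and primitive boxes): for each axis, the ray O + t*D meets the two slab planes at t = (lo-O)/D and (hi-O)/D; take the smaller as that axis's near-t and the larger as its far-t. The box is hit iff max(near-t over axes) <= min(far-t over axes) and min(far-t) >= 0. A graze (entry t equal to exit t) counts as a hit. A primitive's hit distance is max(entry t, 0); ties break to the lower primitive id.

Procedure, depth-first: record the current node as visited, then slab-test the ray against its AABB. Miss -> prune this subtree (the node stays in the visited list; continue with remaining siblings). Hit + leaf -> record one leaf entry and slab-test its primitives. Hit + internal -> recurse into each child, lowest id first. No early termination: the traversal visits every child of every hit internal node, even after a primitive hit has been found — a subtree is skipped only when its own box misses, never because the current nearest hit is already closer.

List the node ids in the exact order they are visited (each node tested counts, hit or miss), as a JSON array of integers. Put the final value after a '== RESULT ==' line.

Walk:
N0 x:[8,49] y:[35,77] z:[69/2,103/2] -> hit [35,49], descend [8, 15]
  N8 x:[8,29] y:[44,77] z:[35,103/2] -> miss, prune
  N15 x:[30,49] y:[35,67] z:[69/2,50] -> hit [35,49], descend [9, 10]
    N9 x:[30,44] y:[35,63] z:[69/2,75/2] -> hit [35,75/2], descend [5, 21]
      N5 x:[30,42] y:[59,63] z:[69/2,71/2] -> miss, prune
      N21 x:[35,44] y:[35,49] z:[69/2,75/2] -> hit [35,75/2] leaf, test {P4@t=71/2, P13(miss)}
    N10 x:[31,49] y:[43,67] z:[40,50] -> hit [43,49], descend [1, 14]
      N1 x:[31,40] y:[45,53] z:[97/2,50] -> miss, prune
      N14 x:[38,49] y:[43,67] z:[40,87/2] -> hit [43,87/2], descend [2, 22]
        N2 x:[38,47] y:[62,67] z:[81/2,43] -> miss, prune
        N22 x:[42,49] y:[43,55] z:[40,87/2] -> hit [43,87/2], descend [17, 19]
          N17 x:[48,49] y:[53,55] z:[40,83/2] -> miss, prune
          N19 x:[42,48] y:[43,48] z:[83/2,87/2] -> hit [43,87/2] leaf, test {P8(miss), P11@t=43}

order=[0, 8, 15, 9, 5, 21, 10, 1, 14, 2, 22, 17, 19]  |boxes|=13  |leaves|=2  hit=P4

== RESULT ==
[0, 8, 15, 9, 5, 21, 10, 1, 14, 2, 22, 17, 19]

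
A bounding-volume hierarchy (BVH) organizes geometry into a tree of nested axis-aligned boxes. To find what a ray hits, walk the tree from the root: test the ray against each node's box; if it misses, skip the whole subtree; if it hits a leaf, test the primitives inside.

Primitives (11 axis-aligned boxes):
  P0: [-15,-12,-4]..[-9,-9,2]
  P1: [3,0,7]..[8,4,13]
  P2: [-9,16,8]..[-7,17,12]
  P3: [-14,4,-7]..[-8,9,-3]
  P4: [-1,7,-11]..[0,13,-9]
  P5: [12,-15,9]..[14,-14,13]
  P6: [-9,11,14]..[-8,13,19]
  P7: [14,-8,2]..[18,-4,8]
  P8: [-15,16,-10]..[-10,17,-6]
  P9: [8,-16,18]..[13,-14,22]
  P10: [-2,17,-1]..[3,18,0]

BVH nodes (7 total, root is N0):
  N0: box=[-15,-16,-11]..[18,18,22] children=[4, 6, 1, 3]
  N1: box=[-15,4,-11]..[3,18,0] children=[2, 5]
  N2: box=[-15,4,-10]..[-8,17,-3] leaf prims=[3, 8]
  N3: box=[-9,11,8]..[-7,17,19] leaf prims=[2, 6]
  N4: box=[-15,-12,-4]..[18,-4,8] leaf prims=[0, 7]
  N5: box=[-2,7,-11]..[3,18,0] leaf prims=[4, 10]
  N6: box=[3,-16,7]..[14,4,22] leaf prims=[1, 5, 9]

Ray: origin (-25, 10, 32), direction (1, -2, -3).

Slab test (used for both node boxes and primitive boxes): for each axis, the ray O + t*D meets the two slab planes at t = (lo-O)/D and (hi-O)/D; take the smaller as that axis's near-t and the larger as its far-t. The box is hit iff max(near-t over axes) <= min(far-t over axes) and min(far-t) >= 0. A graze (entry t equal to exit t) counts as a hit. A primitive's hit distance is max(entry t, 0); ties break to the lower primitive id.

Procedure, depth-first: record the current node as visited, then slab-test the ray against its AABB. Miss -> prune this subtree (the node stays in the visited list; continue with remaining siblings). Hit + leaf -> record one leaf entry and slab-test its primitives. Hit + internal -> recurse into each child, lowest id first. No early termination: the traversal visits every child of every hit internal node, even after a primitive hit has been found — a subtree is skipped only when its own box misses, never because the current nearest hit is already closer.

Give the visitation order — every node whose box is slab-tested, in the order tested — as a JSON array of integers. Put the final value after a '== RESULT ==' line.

Walk:
N0 x:[10,43] y:[-4,13] z:[10/3,43/3] -> hit [10,13], descend [1, 3, 4, 6]
  N1 x:[10,28] y:[-4,3] z:[32/3,43/3] -> miss, prune
  N3 x:[16,18] y:[-7/2,-1/2] z:[13/3,8] -> miss, prune
  N4 x:[10,43] y:[7,11] z:[8,12] -> hit [10,11] leaf, test {P0@t=10, P7(miss)}
  N6 x:[28,39] y:[3,13] z:[10/3,25/3] -> miss, prune

order=[0, 1, 3, 4, 6]  |boxes|=5  |leaves|=1  hit=P0

== RESULT ==
[0, 1, 3, 4, 6]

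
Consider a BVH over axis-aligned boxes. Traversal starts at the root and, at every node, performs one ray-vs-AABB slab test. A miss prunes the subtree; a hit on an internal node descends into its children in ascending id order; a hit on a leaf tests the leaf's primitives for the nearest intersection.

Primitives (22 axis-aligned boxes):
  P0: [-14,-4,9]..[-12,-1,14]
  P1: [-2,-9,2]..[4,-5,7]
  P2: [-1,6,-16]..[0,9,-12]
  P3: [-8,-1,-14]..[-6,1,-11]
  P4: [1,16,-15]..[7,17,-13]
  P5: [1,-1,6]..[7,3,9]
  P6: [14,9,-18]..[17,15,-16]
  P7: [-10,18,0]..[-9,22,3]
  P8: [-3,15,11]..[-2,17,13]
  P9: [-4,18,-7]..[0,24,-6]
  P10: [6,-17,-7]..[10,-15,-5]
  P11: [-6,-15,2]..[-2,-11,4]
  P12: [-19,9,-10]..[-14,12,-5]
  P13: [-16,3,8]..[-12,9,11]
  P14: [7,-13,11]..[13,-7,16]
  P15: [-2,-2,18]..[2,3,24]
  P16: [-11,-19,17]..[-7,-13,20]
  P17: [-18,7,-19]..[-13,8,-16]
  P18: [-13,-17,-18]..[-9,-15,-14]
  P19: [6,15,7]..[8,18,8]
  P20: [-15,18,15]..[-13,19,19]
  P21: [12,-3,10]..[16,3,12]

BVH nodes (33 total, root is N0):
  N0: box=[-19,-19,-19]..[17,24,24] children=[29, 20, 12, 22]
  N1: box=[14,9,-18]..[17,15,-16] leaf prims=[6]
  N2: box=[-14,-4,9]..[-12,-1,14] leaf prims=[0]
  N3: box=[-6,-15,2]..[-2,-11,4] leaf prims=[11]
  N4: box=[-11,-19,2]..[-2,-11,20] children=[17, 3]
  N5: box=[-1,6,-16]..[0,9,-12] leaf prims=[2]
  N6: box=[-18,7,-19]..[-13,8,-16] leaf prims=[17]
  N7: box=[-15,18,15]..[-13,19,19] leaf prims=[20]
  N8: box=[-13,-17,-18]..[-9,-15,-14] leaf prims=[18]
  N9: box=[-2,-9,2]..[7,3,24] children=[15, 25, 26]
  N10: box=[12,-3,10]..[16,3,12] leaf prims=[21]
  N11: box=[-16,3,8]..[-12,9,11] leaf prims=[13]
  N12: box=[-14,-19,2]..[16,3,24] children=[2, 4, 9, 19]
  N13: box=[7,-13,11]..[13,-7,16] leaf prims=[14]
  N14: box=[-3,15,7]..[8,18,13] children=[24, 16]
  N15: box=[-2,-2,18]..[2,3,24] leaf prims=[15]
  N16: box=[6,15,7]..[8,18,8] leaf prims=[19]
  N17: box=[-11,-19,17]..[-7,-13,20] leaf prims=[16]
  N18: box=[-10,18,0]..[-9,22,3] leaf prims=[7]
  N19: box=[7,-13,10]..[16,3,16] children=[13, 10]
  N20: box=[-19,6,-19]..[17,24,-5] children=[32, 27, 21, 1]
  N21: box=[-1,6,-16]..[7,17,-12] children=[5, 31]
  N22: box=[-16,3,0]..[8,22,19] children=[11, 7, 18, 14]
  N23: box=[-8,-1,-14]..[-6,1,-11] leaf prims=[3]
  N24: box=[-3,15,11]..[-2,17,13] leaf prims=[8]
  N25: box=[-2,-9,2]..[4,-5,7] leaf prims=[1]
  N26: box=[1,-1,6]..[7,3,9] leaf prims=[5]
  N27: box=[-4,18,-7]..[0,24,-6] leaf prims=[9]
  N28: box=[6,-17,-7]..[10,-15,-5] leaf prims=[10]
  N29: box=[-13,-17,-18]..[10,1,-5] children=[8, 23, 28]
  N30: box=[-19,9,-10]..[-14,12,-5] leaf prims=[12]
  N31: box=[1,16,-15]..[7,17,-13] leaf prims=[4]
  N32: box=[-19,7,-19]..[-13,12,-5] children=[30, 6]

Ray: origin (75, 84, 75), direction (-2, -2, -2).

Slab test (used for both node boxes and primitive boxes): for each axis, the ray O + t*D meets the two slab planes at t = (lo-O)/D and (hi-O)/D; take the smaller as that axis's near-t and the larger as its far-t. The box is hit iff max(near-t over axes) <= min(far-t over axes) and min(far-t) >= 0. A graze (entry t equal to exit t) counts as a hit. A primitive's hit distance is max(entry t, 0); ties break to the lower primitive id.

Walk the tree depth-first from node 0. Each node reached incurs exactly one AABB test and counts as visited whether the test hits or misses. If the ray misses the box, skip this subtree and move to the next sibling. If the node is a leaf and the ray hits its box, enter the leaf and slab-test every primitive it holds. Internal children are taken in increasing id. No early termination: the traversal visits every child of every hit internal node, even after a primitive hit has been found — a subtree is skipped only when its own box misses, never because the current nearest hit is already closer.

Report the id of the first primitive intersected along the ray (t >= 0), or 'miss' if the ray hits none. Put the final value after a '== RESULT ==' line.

Traverse from the root:
N0 x:[29,47] y:[30,103/2] z:[51/2,47] -> hit [30,47], descend [12, 20, 22, 29]
  N12 x:[59/2,89/2] y:[81/2,103/2] z:[51/2,73/2] -> miss, prune
  N20 x:[29,47] y:[30,39] z:[40,47] -> miss, prune
  N22 x:[67/2,91/2] y:[31,81/2] z:[28,75/2] -> hit [67/2,75/2], descend [7, 11, 14, 18]
    N7 x:[44,45] y:[65/2,33] z:[28,30] -> miss, prune
    N11 x:[87/2,91/2] y:[75/2,81/2] z:[32,67/2] -> miss, prune
    N14 x:[67/2,39] y:[33,69/2] z:[31,34] -> hit [67/2,34], descend [16, 24]
      N16 x:[67/2,69/2] y:[33,69/2] z:[67/2,34] -> hit [67/2,34] leaf, test {P19@t=67/2}
      N24 x:[77/2,39] y:[67/2,69/2] z:[31,32] -> miss, prune
    N18 x:[42,85/2] y:[31,33] z:[36,75/2] -> miss, prune
  N29 x:[65/2,44] y:[83/2,101/2] z:[40,93/2] -> hit [83/2,44], descend [8, 23, 28]
    N8 x:[42,44] y:[99/2,101/2] z:[89/2,93/2] -> miss, prune
    N23 x:[81/2,83/2] y:[83/2,85/2] z:[43,89/2] -> miss, prune
    N28 x:[65/2,69/2] y:[99/2,101/2] z:[40,41] -> miss, prune

Visited [0, 12, 20, 22, 7, 11, 14, 16, 24, 18, 29, 8, 23, 28]. Tests: 14 box, 1 leaf. Nearest: P19.

== RESULT ==
19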